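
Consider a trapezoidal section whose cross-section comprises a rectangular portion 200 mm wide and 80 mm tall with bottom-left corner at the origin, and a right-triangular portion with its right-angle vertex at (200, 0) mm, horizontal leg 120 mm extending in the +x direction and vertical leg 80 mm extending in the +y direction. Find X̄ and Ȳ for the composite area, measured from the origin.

Part | A | x̄ᵢ | ȳᵢ | A·x̄ᵢ | A·ȳᵢ
rectangular portion | 16000.00 | 100.00 | 40.00 | 1600000.00 | 640000.00
triangular portion | 4800.00 | 240.00 | 26.67 | 1152000.00 | 128000.00
Σ | 20800.00 |  |  | 2752000.00 | 768000.00
X̄ = 2752000.00 / 20800.00 = 132.31 mm
Ȳ = 768000.00 / 20800.00 = 36.92 mm

X̄ = 132.31 mm, Ȳ = 36.92 mm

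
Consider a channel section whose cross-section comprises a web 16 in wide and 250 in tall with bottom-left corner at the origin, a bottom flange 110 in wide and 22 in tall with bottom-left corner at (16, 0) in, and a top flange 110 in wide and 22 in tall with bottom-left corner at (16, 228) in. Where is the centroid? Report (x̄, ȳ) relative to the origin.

Part | A | x̄ᵢ | ȳᵢ | A·x̄ᵢ | A·ȳᵢ
web | 4000.00 | 8.00 | 125.00 | 32000.00 | 500000.00
bottom flange | 2420.00 | 71.00 | 11.00 | 171820.00 | 26620.00
top flange | 2420.00 | 71.00 | 239.00 | 171820.00 | 578380.00
Σ | 8840.00 |  |  | 375640.00 | 1105000.00
x̄ = 375640.00 / 8840.00 = 42.49 in
ȳ = 1105000.00 / 8840.00 = 125.00 in

x̄ = 42.49 in, ȳ = 125.00 in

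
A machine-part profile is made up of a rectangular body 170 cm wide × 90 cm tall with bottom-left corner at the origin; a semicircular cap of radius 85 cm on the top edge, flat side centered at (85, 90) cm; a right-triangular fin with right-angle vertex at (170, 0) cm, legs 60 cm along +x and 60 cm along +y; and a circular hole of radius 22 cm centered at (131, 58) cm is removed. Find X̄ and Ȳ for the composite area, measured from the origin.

Part | A | x̄ᵢ | ȳᵢ | A·x̄ᵢ | A·ȳᵢ
rectangular body | 15300.00 | 85.00 | 45.00 | 1300500.00 | 688500.00
semicircular top | 11349.00 | 85.00 | 126.08 | 964665.29 | 1430826.98
triangular fin | 1800.00 | 190.00 | 20.00 | 342000.00 | 36000.00
hole | -1520.53 | 131.00 | 58.00 | -199189.54 | -88190.79
Σ | 26928.47 |  |  | 2407975.75 | 2067136.19
X̄ = 2407975.75 / 26928.47 = 89.42 cm
Ȳ = 2067136.19 / 26928.47 = 76.76 cm

X̄ = 89.42 cm, Ȳ = 76.76 cm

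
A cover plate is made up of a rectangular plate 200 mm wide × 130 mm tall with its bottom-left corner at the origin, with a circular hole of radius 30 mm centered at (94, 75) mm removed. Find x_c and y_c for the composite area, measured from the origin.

Part | A | x̄ᵢ | ȳᵢ | A·x̄ᵢ | A·ȳᵢ
plate | 26000.00 | 100.00 | 65.00 | 2600000.00 | 1690000.00
hole | -2827.43 | 94.00 | 75.00 | -265778.74 | -212057.50
Σ | 23172.57 |  |  | 2334221.26 | 1477942.50
x_c = 2334221.26 / 23172.57 = 100.73 mm
y_c = 1477942.50 / 23172.57 = 63.78 mm

x_c = 100.73 mm, y_c = 63.78 mm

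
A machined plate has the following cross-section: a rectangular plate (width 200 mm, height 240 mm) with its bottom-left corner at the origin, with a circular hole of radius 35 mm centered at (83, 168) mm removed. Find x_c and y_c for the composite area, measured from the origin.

x_c = 101.48 mm, y_c = 115.82 mm

Part | A | x̄ᵢ | ȳᵢ | A·x̄ᵢ | A·ȳᵢ
plate | 48000.00 | 100.00 | 120.00 | 4800000.00 | 5760000.00
hole | -3848.45 | 83.00 | 168.00 | -319421.43 | -646539.77
Σ | 44151.55 |  |  | 4480578.57 | 5113460.23
x_c = 4480578.57 / 44151.55 = 101.48 mm
y_c = 5113460.23 / 44151.55 = 115.82 mm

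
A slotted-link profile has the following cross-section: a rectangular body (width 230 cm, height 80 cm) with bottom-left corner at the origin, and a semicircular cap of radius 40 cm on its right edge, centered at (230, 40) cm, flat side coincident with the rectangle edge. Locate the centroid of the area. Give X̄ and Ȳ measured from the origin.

X̄ = 130.86 cm, Ȳ = 40.00 cm

Part | A | x̄ᵢ | ȳᵢ | A·x̄ᵢ | A·ȳᵢ
rectangular body | 18400.00 | 115.00 | 40.00 | 2116000.00 | 736000.00
semicircular end | 2513.27 | 246.98 | 40.00 | 620719.71 | 100530.96
Σ | 20913.27 |  |  | 2736719.71 | 836530.96
X̄ = 2736719.71 / 20913.27 = 130.86 cm
Ȳ = 836530.96 / 20913.27 = 40.00 cm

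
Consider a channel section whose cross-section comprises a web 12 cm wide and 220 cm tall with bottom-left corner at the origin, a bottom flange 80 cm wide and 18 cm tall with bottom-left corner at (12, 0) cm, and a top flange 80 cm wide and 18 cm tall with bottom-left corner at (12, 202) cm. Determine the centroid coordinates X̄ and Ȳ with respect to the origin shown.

web: A = 12 × 220 = 2640.00, centroid at (6.00, 110.00).
bottom flange: A = 80 × 18 = 1440.00, centroid at (52.00, 9.00).
top flange: A = 80 × 18 = 1440.00, centroid at (52.00, 211.00).
ΣA = 5520.00 cm²
ΣAX̄ = (2640.00)(6.00) + (1440.00)(52.00) + (1440.00)(52.00) = 165600.00 cm³
ΣAȲ = (2640.00)(110.00) + (1440.00)(9.00) + (1440.00)(211.00) = 607200.00 cm³
X̄ = 165600.00 / 5520.00 = 30.00 cm
Ȳ = 607200.00 / 5520.00 = 110.00 cm

X̄ = 30.00 cm, Ȳ = 110.00 cm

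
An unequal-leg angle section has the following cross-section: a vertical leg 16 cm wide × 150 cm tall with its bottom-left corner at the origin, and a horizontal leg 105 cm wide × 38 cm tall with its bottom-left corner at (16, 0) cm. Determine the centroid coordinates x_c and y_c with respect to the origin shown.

x_c = 45.78 cm, y_c = 40.03 cm

vertical leg: A = 16 × 150 = 2400.00, centroid at (8.00, 75.00).
horizontal leg: A = 105 × 38 = 3990.00, centroid at (68.50, 19.00).
ΣA = 6390.00 cm²
ΣAx_c = (2400.00)(8.00) + (3990.00)(68.50) = 292515.00 cm³
ΣAy_c = (2400.00)(75.00) + (3990.00)(19.00) = 255810.00 cm³
x_c = 292515.00 / 6390.00 = 45.78 cm
y_c = 255810.00 / 6390.00 = 40.03 cm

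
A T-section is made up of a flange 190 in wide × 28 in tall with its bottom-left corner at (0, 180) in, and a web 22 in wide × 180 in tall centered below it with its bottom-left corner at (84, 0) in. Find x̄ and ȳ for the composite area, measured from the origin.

x̄ = 95.00 in, ȳ = 149.62 in

web: A = 22 × 180 = 3960.00, centroid at (95.00, 90.00).
flange: A = 190 × 28 = 5320.00, centroid at (95.00, 194.00).
ΣA = 9280.00 in², ΣAx̄ = 881600.00 in³, ΣAȳ = 1388480.00 in³.
x̄ = 881600.00/9280.00 = 95.00 in; ȳ = 1388480.00/9280.00 = 149.62 in.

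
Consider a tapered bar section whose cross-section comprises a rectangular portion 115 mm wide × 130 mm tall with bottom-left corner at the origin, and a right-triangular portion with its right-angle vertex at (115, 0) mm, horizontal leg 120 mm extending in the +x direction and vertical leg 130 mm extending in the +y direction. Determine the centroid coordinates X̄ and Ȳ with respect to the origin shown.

Part | A | x̄ᵢ | ȳᵢ | A·x̄ᵢ | A·ȳᵢ
rectangular portion | 14950.00 | 57.50 | 65.00 | 859625.00 | 971750.00
triangular portion | 7800.00 | 155.00 | 43.33 | 1209000.00 | 338000.00
Σ | 22750.00 |  |  | 2068625.00 | 1309750.00
X̄ = 2068625.00 / 22750.00 = 90.93 mm
Ȳ = 1309750.00 / 22750.00 = 57.57 mm

X̄ = 90.93 mm, Ȳ = 57.57 mm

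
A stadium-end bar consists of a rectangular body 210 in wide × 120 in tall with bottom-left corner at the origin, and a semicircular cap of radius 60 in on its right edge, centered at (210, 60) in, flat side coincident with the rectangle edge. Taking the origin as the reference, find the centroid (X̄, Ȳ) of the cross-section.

X̄ = 128.91 in, Ȳ = 60.00 in

Part | A | x̄ᵢ | ȳᵢ | A·x̄ᵢ | A·ȳᵢ
rectangular body | 25200.00 | 105.00 | 60.00 | 2646000.00 | 1512000.00
semicircular end | 5654.87 | 235.46 | 60.00 | 1331522.02 | 339292.01
Σ | 30854.87 |  |  | 3977522.02 | 1851292.01
X̄ = 3977522.02 / 30854.87 = 128.91 in
Ȳ = 1851292.01 / 30854.87 = 60.00 in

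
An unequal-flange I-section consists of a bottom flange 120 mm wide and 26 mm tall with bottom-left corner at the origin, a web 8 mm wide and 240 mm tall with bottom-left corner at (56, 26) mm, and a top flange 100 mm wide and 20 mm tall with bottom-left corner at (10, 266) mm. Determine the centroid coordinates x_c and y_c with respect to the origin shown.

Part | A | x̄ᵢ | ȳᵢ | A·x̄ᵢ | A·ȳᵢ
bottom flange | 3120.00 | 60.00 | 13.00 | 187200.00 | 40560.00
web | 1920.00 | 60.00 | 146.00 | 115200.00 | 280320.00
top flange | 2000.00 | 60.00 | 276.00 | 120000.00 | 552000.00
Σ | 7040.00 |  |  | 422400.00 | 872880.00
x_c = 422400.00 / 7040.00 = 60.00 mm
y_c = 872880.00 / 7040.00 = 123.99 mm

x_c = 60.00 mm, y_c = 123.99 mm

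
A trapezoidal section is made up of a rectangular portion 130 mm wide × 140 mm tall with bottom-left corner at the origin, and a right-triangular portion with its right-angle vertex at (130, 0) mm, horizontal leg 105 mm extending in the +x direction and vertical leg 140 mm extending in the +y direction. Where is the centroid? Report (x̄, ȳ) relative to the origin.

x̄ = 93.77 mm, ȳ = 63.29 mm

rectangular portion: A = 130 × 140 = 18200.00, centroid at (65.00, 70.00).
triangular portion: A = ½·105·140 = 7350.00, centroid at (165.00, 46.67).
ΣA = 25550.00 mm², ΣAx̄ = 2395750.00 mm³, ΣAȳ = 1617000.00 mm³.
x̄ = 2395750.00/25550.00 = 93.77 mm; ȳ = 1617000.00/25550.00 = 63.29 mm.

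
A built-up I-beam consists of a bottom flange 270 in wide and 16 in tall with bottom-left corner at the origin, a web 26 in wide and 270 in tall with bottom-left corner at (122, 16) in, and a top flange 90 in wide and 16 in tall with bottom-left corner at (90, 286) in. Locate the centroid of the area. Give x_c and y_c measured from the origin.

x_c = 135.00 in, y_c = 118.77 in

bottom flange: A = 270 × 16 = 4320.00, centroid at (135.00, 8.00).
web: A = 26 × 270 = 7020.00, centroid at (135.00, 151.00).
top flange: A = 90 × 16 = 1440.00, centroid at (135.00, 294.00).
ΣA = 12780.00 in², ΣAx_c = 1725300.00 in³, ΣAy_c = 1517940.00 in³.
x_c = 1725300.00/12780.00 = 135.00 in; y_c = 1517940.00/12780.00 = 118.77 in.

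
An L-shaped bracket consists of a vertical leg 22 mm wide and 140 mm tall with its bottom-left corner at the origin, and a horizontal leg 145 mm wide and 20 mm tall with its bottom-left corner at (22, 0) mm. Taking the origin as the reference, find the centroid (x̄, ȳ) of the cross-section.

Part | A | x̄ᵢ | ȳᵢ | A·x̄ᵢ | A·ȳᵢ
vertical leg | 3080.00 | 11.00 | 70.00 | 33880.00 | 215600.00
horizontal leg | 2900.00 | 94.50 | 10.00 | 274050.00 | 29000.00
Σ | 5980.00 |  |  | 307930.00 | 244600.00
x̄ = 307930.00 / 5980.00 = 51.49 mm
ȳ = 244600.00 / 5980.00 = 40.90 mm

x̄ = 51.49 mm, ȳ = 40.90 mm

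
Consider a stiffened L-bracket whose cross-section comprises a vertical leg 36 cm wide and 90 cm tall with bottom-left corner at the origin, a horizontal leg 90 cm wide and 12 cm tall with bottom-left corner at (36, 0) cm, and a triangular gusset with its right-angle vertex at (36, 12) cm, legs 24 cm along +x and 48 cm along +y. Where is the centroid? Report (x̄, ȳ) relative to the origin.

vertical leg: A = 36 × 90 = 3240.00, centroid at (18.00, 45.00).
horizontal leg: A = 90 × 12 = 1080.00, centroid at (81.00, 6.00).
gusset: A = ½·24·48 = 576.00, centroid at (44.00, 28.00).
ΣA = 4896.00 cm², ΣAx̄ = 171144.00 cm³, ΣAȳ = 168408.00 cm³.
x̄ = 171144.00/4896.00 = 34.96 cm; ȳ = 168408.00/4896.00 = 34.40 cm.

x̄ = 34.96 cm, ȳ = 34.40 cm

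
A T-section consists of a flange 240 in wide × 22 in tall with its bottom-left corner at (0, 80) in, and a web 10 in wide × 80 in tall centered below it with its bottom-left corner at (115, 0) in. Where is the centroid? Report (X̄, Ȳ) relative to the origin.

web: A = 10 × 80 = 800.00, centroid at (120.00, 40.00).
flange: A = 240 × 22 = 5280.00, centroid at (120.00, 91.00).
ΣA = 6080.00 in², ΣAX̄ = 729600.00 in³, ΣAȲ = 512480.00 in³.
X̄ = 729600.00/6080.00 = 120.00 in; Ȳ = 512480.00/6080.00 = 84.29 in.

X̄ = 120.00 in, Ȳ = 84.29 in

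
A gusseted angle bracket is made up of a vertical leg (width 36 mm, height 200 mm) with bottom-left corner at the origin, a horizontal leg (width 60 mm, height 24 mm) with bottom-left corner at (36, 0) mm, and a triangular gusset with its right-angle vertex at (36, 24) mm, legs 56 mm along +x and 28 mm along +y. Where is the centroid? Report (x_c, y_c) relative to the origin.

vertical leg: A = 36 × 200 = 7200.00, centroid at (18.00, 100.00).
horizontal leg: A = 60 × 24 = 1440.00, centroid at (66.00, 12.00).
gusset: A = ½·56·28 = 784.00, centroid at (54.67, 33.33).
ΣA = 9424.00 mm², ΣAx_c = 267498.67 mm³, ΣAy_c = 763413.33 mm³.
x_c = 267498.67/9424.00 = 28.38 mm; y_c = 763413.33/9424.00 = 81.01 mm.

x_c = 28.38 mm, y_c = 81.01 mm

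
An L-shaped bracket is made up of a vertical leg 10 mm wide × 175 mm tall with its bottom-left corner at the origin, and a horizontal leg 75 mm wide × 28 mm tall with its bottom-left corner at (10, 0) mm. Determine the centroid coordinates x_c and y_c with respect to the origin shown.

x_c = 28.18 mm, y_c = 47.41 mm

Part | A | x̄ᵢ | ȳᵢ | A·x̄ᵢ | A·ȳᵢ
vertical leg | 1750.00 | 5.00 | 87.50 | 8750.00 | 153125.00
horizontal leg | 2100.00 | 47.50 | 14.00 | 99750.00 | 29400.00
Σ | 3850.00 |  |  | 108500.00 | 182525.00
x_c = 108500.00 / 3850.00 = 28.18 mm
y_c = 182525.00 / 3850.00 = 47.41 mm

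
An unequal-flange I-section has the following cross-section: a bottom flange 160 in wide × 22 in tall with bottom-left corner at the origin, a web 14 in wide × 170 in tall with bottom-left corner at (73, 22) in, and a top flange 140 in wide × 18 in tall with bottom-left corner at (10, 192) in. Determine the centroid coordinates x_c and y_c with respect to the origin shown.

bottom flange: A = 160 × 22 = 3520.00, centroid at (80.00, 11.00).
web: A = 14 × 170 = 2380.00, centroid at (80.00, 107.00).
top flange: A = 140 × 18 = 2520.00, centroid at (80.00, 201.00).
ΣA = 8420.00 in²
ΣAx_c = (3520.00)(80.00) + (2380.00)(80.00) + (2520.00)(80.00) = 673600.00 in³
ΣAy_c = (3520.00)(11.00) + (2380.00)(107.00) + (2520.00)(201.00) = 799900.00 in³
x_c = 673600.00 / 8420.00 = 80.00 in
y_c = 799900.00 / 8420.00 = 95.00 in

x_c = 80.00 in, y_c = 95.00 in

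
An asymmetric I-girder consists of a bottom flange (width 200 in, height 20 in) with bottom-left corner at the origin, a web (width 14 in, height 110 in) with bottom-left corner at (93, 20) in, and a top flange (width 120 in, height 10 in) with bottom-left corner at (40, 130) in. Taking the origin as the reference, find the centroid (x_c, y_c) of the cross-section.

x_c = 100.00 in, y_c = 47.11 in

bottom flange: A = 200 × 20 = 4000.00, centroid at (100.00, 10.00).
web: A = 14 × 110 = 1540.00, centroid at (100.00, 75.00).
top flange: A = 120 × 10 = 1200.00, centroid at (100.00, 135.00).
ΣA = 6740.00 in²
ΣAx_c = (4000.00)(100.00) + (1540.00)(100.00) + (1200.00)(100.00) = 674000.00 in³
ΣAy_c = (4000.00)(10.00) + (1540.00)(75.00) + (1200.00)(135.00) = 317500.00 in³
x_c = 674000.00 / 6740.00 = 100.00 in
y_c = 317500.00 / 6740.00 = 47.11 in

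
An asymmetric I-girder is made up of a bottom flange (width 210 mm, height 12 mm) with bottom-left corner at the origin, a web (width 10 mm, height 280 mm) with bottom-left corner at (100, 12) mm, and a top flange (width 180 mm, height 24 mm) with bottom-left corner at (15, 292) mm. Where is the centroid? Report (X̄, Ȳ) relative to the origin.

X̄ = 105.00 mm, Ȳ = 181.95 mm

Part | A | x̄ᵢ | ȳᵢ | A·x̄ᵢ | A·ȳᵢ
bottom flange | 2520.00 | 105.00 | 6.00 | 264600.00 | 15120.00
web | 2800.00 | 105.00 | 152.00 | 294000.00 | 425600.00
top flange | 4320.00 | 105.00 | 304.00 | 453600.00 | 1313280.00
Σ | 9640.00 |  |  | 1012200.00 | 1754000.00
X̄ = 1012200.00 / 9640.00 = 105.00 mm
Ȳ = 1754000.00 / 9640.00 = 181.95 mm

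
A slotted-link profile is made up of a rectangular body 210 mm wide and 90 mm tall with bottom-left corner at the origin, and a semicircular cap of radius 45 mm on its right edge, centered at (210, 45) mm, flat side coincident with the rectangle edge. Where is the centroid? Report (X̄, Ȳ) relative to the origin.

X̄ = 122.88 mm, Ȳ = 45.00 mm

Part | A | x̄ᵢ | ȳᵢ | A·x̄ᵢ | A·ȳᵢ
rectangular body | 18900.00 | 105.00 | 45.00 | 1984500.00 | 850500.00
semicircular end | 3180.86 | 229.10 | 45.00 | 728731.14 | 143138.82
Σ | 22080.86 |  |  | 2713231.14 | 993638.82
X̄ = 2713231.14 / 22080.86 = 122.88 mm
Ȳ = 993638.82 / 22080.86 = 45.00 mm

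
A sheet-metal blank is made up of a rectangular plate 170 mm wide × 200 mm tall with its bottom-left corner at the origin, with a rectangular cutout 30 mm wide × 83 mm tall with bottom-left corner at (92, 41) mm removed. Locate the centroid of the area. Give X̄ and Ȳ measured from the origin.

X̄ = 83.26 mm, Ȳ = 101.38 mm

plate: A = 170 × 200 = 34000.00, centroid at (85.00, 100.00).
hole: A = −(30 × 83) = -2490.00, centroid at (107.00, 82.50).
ΣA = 31510.00 mm², ΣAX̄ = 2623570.00 mm³, ΣAȲ = 3194575.00 mm³.
X̄ = 2623570.00/31510.00 = 83.26 mm; Ȳ = 3194575.00/31510.00 = 101.38 mm.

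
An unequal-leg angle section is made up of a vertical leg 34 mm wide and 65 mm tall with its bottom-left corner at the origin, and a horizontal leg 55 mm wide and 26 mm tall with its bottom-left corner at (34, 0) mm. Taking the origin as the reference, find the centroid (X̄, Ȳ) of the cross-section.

X̄ = 34.48 mm, Ȳ = 24.84 mm

Part | A | x̄ᵢ | ȳᵢ | A·x̄ᵢ | A·ȳᵢ
vertical leg | 2210.00 | 17.00 | 32.50 | 37570.00 | 71825.00
horizontal leg | 1430.00 | 61.50 | 13.00 | 87945.00 | 18590.00
Σ | 3640.00 |  |  | 125515.00 | 90415.00
X̄ = 125515.00 / 3640.00 = 34.48 mm
Ȳ = 90415.00 / 3640.00 = 24.84 mm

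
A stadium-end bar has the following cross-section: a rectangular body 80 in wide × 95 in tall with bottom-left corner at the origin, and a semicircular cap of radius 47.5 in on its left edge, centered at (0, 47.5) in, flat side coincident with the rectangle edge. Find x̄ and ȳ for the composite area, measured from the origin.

rectangular body: A = 80 × 95 = 7600.00, centroid at (40.00, 47.50).
semicircular end: A = ½π·47.5² = 3544.11, centroid at (-20.16, 47.50).
ΣA = 11144.11 in²
ΣAx̄ = (7600.00)(40.00) + (3544.11)(-20.16) = 232552.08 in³
ΣAȳ = (7600.00)(47.50) + (3544.11)(47.50) = 529345.19 in³
x̄ = 232552.08 / 11144.11 = 20.87 in
ȳ = 529345.19 / 11144.11 = 47.50 in

x̄ = 20.87 in, ȳ = 47.50 in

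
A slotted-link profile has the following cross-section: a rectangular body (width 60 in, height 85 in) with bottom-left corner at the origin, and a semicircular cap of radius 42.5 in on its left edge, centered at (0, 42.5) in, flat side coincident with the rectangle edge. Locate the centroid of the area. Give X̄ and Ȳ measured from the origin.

rectangular body: A = 60 × 85 = 5100.00, centroid at (30.00, 42.50).
semicircular end: A = ½π·42.5² = 2837.25, centroid at (-18.04, 42.50).
ΣA = 7937.25 in²
ΣAX̄ = (5100.00)(30.00) + (2837.25)(-18.04) = 101822.92 in³
ΣAȲ = (5100.00)(42.50) + (2837.25)(42.50) = 337333.16 in³
X̄ = 101822.92 / 7937.25 = 12.83 in
Ȳ = 337333.16 / 7937.25 = 42.50 in

X̄ = 12.83 in, Ȳ = 42.50 in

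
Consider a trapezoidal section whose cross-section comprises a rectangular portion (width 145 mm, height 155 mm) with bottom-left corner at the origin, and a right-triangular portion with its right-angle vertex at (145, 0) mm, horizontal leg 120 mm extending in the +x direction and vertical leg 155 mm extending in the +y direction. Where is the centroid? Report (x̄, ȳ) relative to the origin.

rectangular portion: A = 145 × 155 = 22475.00, centroid at (72.50, 77.50).
triangular portion: A = ½·120·155 = 9300.00, centroid at (185.00, 51.67).
ΣA = 31775.00 mm², ΣAx̄ = 3349937.50 mm³, ΣAȳ = 2222312.50 mm³.
x̄ = 3349937.50/31775.00 = 105.43 mm; ȳ = 2222312.50/31775.00 = 69.94 mm.

x̄ = 105.43 mm, ȳ = 69.94 mm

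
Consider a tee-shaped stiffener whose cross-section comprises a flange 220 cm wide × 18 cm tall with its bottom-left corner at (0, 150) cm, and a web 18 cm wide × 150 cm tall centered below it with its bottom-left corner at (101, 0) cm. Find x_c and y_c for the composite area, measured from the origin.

x_c = 110.00 cm, y_c = 124.95 cm

Part | A | x̄ᵢ | ȳᵢ | A·x̄ᵢ | A·ȳᵢ
web | 2700.00 | 110.00 | 75.00 | 297000.00 | 202500.00
flange | 3960.00 | 110.00 | 159.00 | 435600.00 | 629640.00
Σ | 6660.00 |  |  | 732600.00 | 832140.00
x_c = 732600.00 / 6660.00 = 110.00 cm
y_c = 832140.00 / 6660.00 = 124.95 cm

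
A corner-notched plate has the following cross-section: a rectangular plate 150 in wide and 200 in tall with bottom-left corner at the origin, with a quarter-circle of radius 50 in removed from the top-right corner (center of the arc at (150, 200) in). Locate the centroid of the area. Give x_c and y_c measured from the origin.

plate: A = 150 × 200 = 30000.00, centroid at (75.00, 100.00).
removed quarter-circle: A = −¼π·50² = -1963.50, centroid at (128.78, 178.78).
ΣA = 28036.50 in², ΣAx_c = 1997142.36 in³, ΣAy_c = 2648967.58 in³.
x_c = 1997142.36/28036.50 = 71.23 in; y_c = 2648967.58/28036.50 = 94.48 in.

x_c = 71.23 in, y_c = 94.48 in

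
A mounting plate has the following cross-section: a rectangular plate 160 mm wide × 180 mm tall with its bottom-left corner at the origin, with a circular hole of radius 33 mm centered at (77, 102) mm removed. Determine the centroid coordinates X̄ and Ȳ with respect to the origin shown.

plate: A = 160 × 180 = 28800.00, centroid at (80.00, 90.00).
hole: A = −π·33² = -3421.19, centroid at (77.00, 102.00).
ΣA = 25378.81 mm², ΣAX̄ = 2040568.03 mm³, ΣAȲ = 2243038.17 mm³.
X̄ = 2040568.03/25378.81 = 80.40 mm; Ȳ = 2243038.17/25378.81 = 88.38 mm.

X̄ = 80.40 mm, Ȳ = 88.38 mm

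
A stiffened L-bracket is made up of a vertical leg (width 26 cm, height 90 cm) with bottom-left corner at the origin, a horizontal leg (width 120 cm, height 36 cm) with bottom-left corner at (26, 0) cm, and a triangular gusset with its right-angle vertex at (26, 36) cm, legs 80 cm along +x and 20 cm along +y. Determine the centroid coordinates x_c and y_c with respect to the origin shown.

x_c = 59.53 cm, y_c = 29.11 cm

vertical leg: A = 26 × 90 = 2340.00, centroid at (13.00, 45.00).
horizontal leg: A = 120 × 36 = 4320.00, centroid at (86.00, 18.00).
gusset: A = ½·80·20 = 800.00, centroid at (52.67, 42.67).
ΣA = 7460.00 cm², ΣAx_c = 444073.33 cm³, ΣAy_c = 217193.33 cm³.
x_c = 444073.33/7460.00 = 59.53 cm; y_c = 217193.33/7460.00 = 29.11 cm.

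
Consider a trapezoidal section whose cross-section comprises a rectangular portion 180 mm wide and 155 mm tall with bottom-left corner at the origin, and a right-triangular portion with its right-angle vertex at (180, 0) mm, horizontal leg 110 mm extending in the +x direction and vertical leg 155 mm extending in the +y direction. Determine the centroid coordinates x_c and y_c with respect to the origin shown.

rectangular portion: A = 180 × 155 = 27900.00, centroid at (90.00, 77.50).
triangular portion: A = ½·110·155 = 8525.00, centroid at (216.67, 51.67).
ΣA = 36425.00 mm², ΣAx_c = 4358083.33 mm³, ΣAy_c = 2602708.33 mm³.
x_c = 4358083.33/36425.00 = 119.65 mm; y_c = 2602708.33/36425.00 = 71.45 mm.

x_c = 119.65 mm, y_c = 71.45 mm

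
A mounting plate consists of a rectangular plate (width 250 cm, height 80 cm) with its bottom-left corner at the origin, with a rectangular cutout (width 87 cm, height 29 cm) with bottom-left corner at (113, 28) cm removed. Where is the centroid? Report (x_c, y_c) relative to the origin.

plate: A = 250 × 80 = 20000.00, centroid at (125.00, 40.00).
hole: A = −(87 × 29) = -2523.00, centroid at (156.50, 42.50).
ΣA = 17477.00 cm²
ΣAx_c = (20000.00)(125.00) + (-2523.00)(156.50) = 2105150.50 cm³
ΣAy_c = (20000.00)(40.00) + (-2523.00)(42.50) = 692772.50 cm³
x_c = 2105150.50 / 17477.00 = 120.45 cm
y_c = 692772.50 / 17477.00 = 39.64 cm

x_c = 120.45 cm, y_c = 39.64 cm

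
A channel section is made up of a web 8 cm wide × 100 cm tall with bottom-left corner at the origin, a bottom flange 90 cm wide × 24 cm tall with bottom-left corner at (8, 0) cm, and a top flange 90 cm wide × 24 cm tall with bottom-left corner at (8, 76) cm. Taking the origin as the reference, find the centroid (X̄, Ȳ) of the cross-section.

Part | A | x̄ᵢ | ȳᵢ | A·x̄ᵢ | A·ȳᵢ
web | 800.00 | 4.00 | 50.00 | 3200.00 | 40000.00
bottom flange | 2160.00 | 53.00 | 12.00 | 114480.00 | 25920.00
top flange | 2160.00 | 53.00 | 88.00 | 114480.00 | 190080.00
Σ | 5120.00 |  |  | 232160.00 | 256000.00
X̄ = 232160.00 / 5120.00 = 45.34 cm
Ȳ = 256000.00 / 5120.00 = 50.00 cm

X̄ = 45.34 cm, Ȳ = 50.00 cm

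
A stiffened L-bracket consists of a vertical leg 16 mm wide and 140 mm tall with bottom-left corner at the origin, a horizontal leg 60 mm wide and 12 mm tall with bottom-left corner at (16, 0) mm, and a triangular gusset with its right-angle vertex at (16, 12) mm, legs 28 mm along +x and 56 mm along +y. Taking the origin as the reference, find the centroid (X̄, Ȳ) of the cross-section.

vertical leg: A = 16 × 140 = 2240.00, centroid at (8.00, 70.00).
horizontal leg: A = 60 × 12 = 720.00, centroid at (46.00, 6.00).
gusset: A = ½·28·56 = 784.00, centroid at (25.33, 30.67).
ΣA = 3744.00 mm², ΣAX̄ = 70901.33 mm³, ΣAȲ = 185162.67 mm³.
X̄ = 70901.33/3744.00 = 18.94 mm; Ȳ = 185162.67/3744.00 = 49.46 mm.

X̄ = 18.94 mm, Ȳ = 49.46 mm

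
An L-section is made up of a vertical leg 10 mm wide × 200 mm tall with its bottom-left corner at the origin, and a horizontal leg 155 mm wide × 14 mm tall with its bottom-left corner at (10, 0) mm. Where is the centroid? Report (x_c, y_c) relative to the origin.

vertical leg: A = 10 × 200 = 2000.00, centroid at (5.00, 100.00).
horizontal leg: A = 155 × 14 = 2170.00, centroid at (87.50, 7.00).
ΣA = 4170.00 mm², ΣAx_c = 199875.00 mm³, ΣAy_c = 215190.00 mm³.
x_c = 199875.00/4170.00 = 47.93 mm; y_c = 215190.00/4170.00 = 51.60 mm.

x_c = 47.93 mm, y_c = 51.60 mm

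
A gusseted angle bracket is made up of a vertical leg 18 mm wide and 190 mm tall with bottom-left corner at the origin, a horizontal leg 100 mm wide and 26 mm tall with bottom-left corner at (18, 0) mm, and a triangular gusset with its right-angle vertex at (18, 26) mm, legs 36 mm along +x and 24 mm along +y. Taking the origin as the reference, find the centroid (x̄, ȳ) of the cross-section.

vertical leg: A = 18 × 190 = 3420.00, centroid at (9.00, 95.00).
horizontal leg: A = 100 × 26 = 2600.00, centroid at (68.00, 13.00).
gusset: A = ½·36·24 = 432.00, centroid at (30.00, 34.00).
ΣA = 6452.00 mm², ΣAx̄ = 220540.00 mm³, ΣAȳ = 373388.00 mm³.
x̄ = 220540.00/6452.00 = 34.18 mm; ȳ = 373388.00/6452.00 = 57.87 mm.

x̄ = 34.18 mm, ȳ = 57.87 mm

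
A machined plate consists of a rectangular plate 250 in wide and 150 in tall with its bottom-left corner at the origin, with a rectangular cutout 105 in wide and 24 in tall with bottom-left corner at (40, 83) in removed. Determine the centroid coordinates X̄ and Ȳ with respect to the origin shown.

X̄ = 127.34 in, Ȳ = 73.56 in

plate: A = 250 × 150 = 37500.00, centroid at (125.00, 75.00).
hole: A = −(105 × 24) = -2520.00, centroid at (92.50, 95.00).
ΣA = 34980.00 in², ΣAX̄ = 4454400.00 in³, ΣAȲ = 2573100.00 in³.
X̄ = 4454400.00/34980.00 = 127.34 in; Ȳ = 2573100.00/34980.00 = 73.56 in.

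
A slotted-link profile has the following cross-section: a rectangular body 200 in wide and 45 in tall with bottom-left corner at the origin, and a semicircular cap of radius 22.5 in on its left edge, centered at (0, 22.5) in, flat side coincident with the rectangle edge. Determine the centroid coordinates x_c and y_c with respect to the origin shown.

x_c = 91.11 in, y_c = 22.50 in

Part | A | x̄ᵢ | ȳᵢ | A·x̄ᵢ | A·ȳᵢ
rectangular body | 9000.00 | 100.00 | 22.50 | 900000.00 | 202500.00
semicircular end | 795.22 | -9.55 | 22.50 | -7593.75 | 17892.35
Σ | 9795.22 |  |  | 892406.25 | 220392.35
x_c = 892406.25 / 9795.22 = 91.11 in
y_c = 220392.35 / 9795.22 = 22.50 in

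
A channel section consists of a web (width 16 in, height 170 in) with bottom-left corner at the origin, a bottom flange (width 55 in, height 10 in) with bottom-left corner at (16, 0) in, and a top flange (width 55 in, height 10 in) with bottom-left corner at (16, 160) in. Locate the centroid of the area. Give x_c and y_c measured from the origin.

web: A = 16 × 170 = 2720.00, centroid at (8.00, 85.00).
bottom flange: A = 55 × 10 = 550.00, centroid at (43.50, 5.00).
top flange: A = 55 × 10 = 550.00, centroid at (43.50, 165.00).
ΣA = 3820.00 in²
ΣAx_c = (2720.00)(8.00) + (550.00)(43.50) + (550.00)(43.50) = 69610.00 in³
ΣAy_c = (2720.00)(85.00) + (550.00)(5.00) + (550.00)(165.00) = 324700.00 in³
x_c = 69610.00 / 3820.00 = 18.22 in
y_c = 324700.00 / 3820.00 = 85.00 in

x_c = 18.22 in, y_c = 85.00 in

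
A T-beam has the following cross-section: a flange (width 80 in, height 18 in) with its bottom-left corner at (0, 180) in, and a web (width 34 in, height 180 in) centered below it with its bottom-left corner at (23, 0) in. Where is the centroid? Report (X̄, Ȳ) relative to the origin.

X̄ = 40.00 in, Ȳ = 108.86 in

Part | A | x̄ᵢ | ȳᵢ | A·x̄ᵢ | A·ȳᵢ
web | 6120.00 | 40.00 | 90.00 | 244800.00 | 550800.00
flange | 1440.00 | 40.00 | 189.00 | 57600.00 | 272160.00
Σ | 7560.00 |  |  | 302400.00 | 822960.00
X̄ = 302400.00 / 7560.00 = 40.00 in
Ȳ = 822960.00 / 7560.00 = 108.86 in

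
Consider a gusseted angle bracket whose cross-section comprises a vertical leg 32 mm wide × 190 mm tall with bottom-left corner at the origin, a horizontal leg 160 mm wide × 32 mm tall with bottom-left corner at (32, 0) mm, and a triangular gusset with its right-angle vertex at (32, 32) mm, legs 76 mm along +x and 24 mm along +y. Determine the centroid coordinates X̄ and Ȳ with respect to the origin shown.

vertical leg: A = 32 × 190 = 6080.00, centroid at (16.00, 95.00).
horizontal leg: A = 160 × 32 = 5120.00, centroid at (112.00, 16.00).
gusset: A = ½·76·24 = 912.00, centroid at (57.33, 40.00).
ΣA = 12112.00 mm²
ΣAX̄ = (6080.00)(16.00) + (5120.00)(112.00) + (912.00)(57.33) = 723008.00 mm³
ΣAȲ = (6080.00)(95.00) + (5120.00)(16.00) + (912.00)(40.00) = 696000.00 mm³
X̄ = 723008.00 / 12112.00 = 59.69 mm
Ȳ = 696000.00 / 12112.00 = 57.46 mm

X̄ = 59.69 mm, Ȳ = 57.46 mm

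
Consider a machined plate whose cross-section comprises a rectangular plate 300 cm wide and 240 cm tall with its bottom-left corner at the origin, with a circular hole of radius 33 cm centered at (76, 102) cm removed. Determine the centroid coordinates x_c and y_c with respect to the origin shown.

x_c = 153.69 cm, y_c = 120.90 cm

plate: A = 300 × 240 = 72000.00, centroid at (150.00, 120.00).
hole: A = −π·33² = -3421.19, centroid at (76.00, 102.00).
ΣA = 68578.81 cm²
ΣAx_c = (72000.00)(150.00) + (-3421.19)(76.00) = 10539989.23 cm³
ΣAy_c = (72000.00)(120.00) + (-3421.19)(102.00) = 8291038.17 cm³
x_c = 10539989.23 / 68578.81 = 153.69 cm
y_c = 8291038.17 / 68578.81 = 120.90 cm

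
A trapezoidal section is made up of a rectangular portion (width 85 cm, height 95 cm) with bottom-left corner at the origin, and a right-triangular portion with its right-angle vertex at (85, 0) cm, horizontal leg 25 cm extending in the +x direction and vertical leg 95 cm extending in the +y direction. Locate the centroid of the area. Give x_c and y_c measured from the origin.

Part | A | x̄ᵢ | ȳᵢ | A·x̄ᵢ | A·ȳᵢ
rectangular portion | 8075.00 | 42.50 | 47.50 | 343187.50 | 383562.50
triangular portion | 1187.50 | 93.33 | 31.67 | 110833.33 | 37604.17
Σ | 9262.50 |  |  | 454020.83 | 421166.67
x_c = 454020.83 / 9262.50 = 49.02 cm
y_c = 421166.67 / 9262.50 = 45.47 cm

x_c = 49.02 cm, y_c = 45.47 cm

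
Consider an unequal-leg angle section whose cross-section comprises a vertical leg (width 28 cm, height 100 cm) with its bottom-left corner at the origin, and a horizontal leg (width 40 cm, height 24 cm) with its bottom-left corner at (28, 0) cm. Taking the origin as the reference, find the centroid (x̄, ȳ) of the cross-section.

x̄ = 22.68 cm, ȳ = 40.30 cm

Part | A | x̄ᵢ | ȳᵢ | A·x̄ᵢ | A·ȳᵢ
vertical leg | 2800.00 | 14.00 | 50.00 | 39200.00 | 140000.00
horizontal leg | 960.00 | 48.00 | 12.00 | 46080.00 | 11520.00
Σ | 3760.00 |  |  | 85280.00 | 151520.00
x̄ = 85280.00 / 3760.00 = 22.68 cm
ȳ = 151520.00 / 3760.00 = 40.30 cm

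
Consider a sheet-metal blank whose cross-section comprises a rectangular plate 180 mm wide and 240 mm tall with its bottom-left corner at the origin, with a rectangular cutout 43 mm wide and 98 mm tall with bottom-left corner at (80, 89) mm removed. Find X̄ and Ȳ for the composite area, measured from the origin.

X̄ = 88.76 mm, Ȳ = 118.05 mm

plate: A = 180 × 240 = 43200.00, centroid at (90.00, 120.00).
hole: A = −(43 × 98) = -4214.00, centroid at (101.50, 138.00).
ΣA = 38986.00 mm², ΣAX̄ = 3460279.00 mm³, ΣAȲ = 4602468.00 mm³.
X̄ = 3460279.00/38986.00 = 88.76 mm; Ȳ = 4602468.00/38986.00 = 118.05 mm.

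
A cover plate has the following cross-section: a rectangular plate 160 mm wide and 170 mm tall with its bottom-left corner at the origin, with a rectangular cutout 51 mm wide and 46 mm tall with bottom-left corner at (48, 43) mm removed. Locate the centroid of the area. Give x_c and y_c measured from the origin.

plate: A = 160 × 170 = 27200.00, centroid at (80.00, 85.00).
hole: A = −(51 × 46) = -2346.00, centroid at (73.50, 66.00).
ΣA = 24854.00 mm², ΣAx_c = 2003569.00 mm³, ΣAy_c = 2157164.00 mm³.
x_c = 2003569.00/24854.00 = 80.61 mm; y_c = 2157164.00/24854.00 = 86.79 mm.

x_c = 80.61 mm, y_c = 86.79 mm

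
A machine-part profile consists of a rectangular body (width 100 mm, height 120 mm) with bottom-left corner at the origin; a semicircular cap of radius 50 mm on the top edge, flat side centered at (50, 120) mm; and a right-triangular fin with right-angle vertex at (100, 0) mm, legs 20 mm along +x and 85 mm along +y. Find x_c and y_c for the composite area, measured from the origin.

rectangular body: A = 100 × 120 = 12000.00, centroid at (50.00, 60.00).
semicircular top: A = ½π·50² = 3926.99, centroid at (50.00, 141.22).
triangular fin: A = ½·20·85 = 850.00, centroid at (106.67, 28.33).
ΣA = 16776.99 mm², ΣAx_c = 887016.21 mm³, ΣAy_c = 1298655.56 mm³.
x_c = 887016.21/16776.99 = 52.87 mm; y_c = 1298655.56/16776.99 = 77.41 mm.

x_c = 52.87 mm, y_c = 77.41 mm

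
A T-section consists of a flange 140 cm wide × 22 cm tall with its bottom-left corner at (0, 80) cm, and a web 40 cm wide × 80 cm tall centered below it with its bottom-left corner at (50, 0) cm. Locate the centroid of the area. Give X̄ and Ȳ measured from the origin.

X̄ = 70.00 cm, Ȳ = 65.01 cm

web: A = 40 × 80 = 3200.00, centroid at (70.00, 40.00).
flange: A = 140 × 22 = 3080.00, centroid at (70.00, 91.00).
ΣA = 6280.00 cm², ΣAX̄ = 439600.00 cm³, ΣAȲ = 408280.00 cm³.
X̄ = 439600.00/6280.00 = 70.00 cm; Ȳ = 408280.00/6280.00 = 65.01 cm.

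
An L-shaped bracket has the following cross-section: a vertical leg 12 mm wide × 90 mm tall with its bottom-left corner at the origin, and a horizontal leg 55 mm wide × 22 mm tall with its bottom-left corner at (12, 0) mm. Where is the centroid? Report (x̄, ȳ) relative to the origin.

x̄ = 23.70 mm, ȳ = 27.03 mm

Part | A | x̄ᵢ | ȳᵢ | A·x̄ᵢ | A·ȳᵢ
vertical leg | 1080.00 | 6.00 | 45.00 | 6480.00 | 48600.00
horizontal leg | 1210.00 | 39.50 | 11.00 | 47795.00 | 13310.00
Σ | 2290.00 |  |  | 54275.00 | 61910.00
x̄ = 54275.00 / 2290.00 = 23.70 mm
ȳ = 61910.00 / 2290.00 = 27.03 mm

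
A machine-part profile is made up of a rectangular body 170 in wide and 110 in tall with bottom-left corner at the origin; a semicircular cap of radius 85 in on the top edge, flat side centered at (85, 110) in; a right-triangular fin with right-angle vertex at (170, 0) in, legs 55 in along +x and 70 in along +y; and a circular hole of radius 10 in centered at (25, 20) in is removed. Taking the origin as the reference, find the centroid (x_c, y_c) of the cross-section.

x_c = 91.88 in, y_c = 86.07 in

rectangular body: A = 170 × 110 = 18700.00, centroid at (85.00, 55.00).
semicircular top: A = ½π·85² = 11349.00, centroid at (85.00, 146.08).
triangular fin: A = ½·55·70 = 1925.00, centroid at (188.33, 23.33).
hole: A = −π·10² = -314.16, centroid at (25.00, 20.00).
ΣA = 31659.84 in², ΣAx_c = 2908852.98 in³, ΣAy_c = 2724940.53 in³.
x_c = 2908852.98/31659.84 = 91.88 in; y_c = 2724940.53/31659.84 = 86.07 in.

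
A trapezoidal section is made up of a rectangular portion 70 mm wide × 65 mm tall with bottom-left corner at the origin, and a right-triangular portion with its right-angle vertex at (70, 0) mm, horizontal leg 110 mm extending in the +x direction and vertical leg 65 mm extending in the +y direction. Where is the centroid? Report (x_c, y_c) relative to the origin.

x_c = 66.53 mm, y_c = 27.73 mm

Part | A | x̄ᵢ | ȳᵢ | A·x̄ᵢ | A·ȳᵢ
rectangular portion | 4550.00 | 35.00 | 32.50 | 159250.00 | 147875.00
triangular portion | 3575.00 | 106.67 | 21.67 | 381333.33 | 77458.33
Σ | 8125.00 |  |  | 540583.33 | 225333.33
x_c = 540583.33 / 8125.00 = 66.53 mm
y_c = 225333.33 / 8125.00 = 27.73 mm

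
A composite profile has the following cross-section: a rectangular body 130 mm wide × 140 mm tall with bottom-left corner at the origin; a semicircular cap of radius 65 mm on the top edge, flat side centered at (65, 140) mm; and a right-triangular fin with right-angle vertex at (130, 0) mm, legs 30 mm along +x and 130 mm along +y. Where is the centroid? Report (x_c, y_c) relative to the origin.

rectangular body: A = 130 × 140 = 18200.00, centroid at (65.00, 70.00).
semicircular top: A = ½π·65² = 6636.61, centroid at (65.00, 167.59).
triangular fin: A = ½·30·130 = 1950.00, centroid at (140.00, 43.33).
ΣA = 26786.61 mm²
ΣAx_c = (18200.00)(65.00) + (6636.61)(65.00) + (1950.00)(140.00) = 1887379.94 mm³
ΣAy_c = (18200.00)(70.00) + (6636.61)(167.59) + (1950.00)(43.33) = 2470709.36 mm³
x_c = 1887379.94 / 26786.61 = 70.46 mm
y_c = 2470709.36 / 26786.61 = 92.24 mm

x_c = 70.46 mm, y_c = 92.24 mm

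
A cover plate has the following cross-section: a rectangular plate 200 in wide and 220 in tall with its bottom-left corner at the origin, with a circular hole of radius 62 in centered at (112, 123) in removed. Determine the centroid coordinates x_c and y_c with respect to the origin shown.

plate: A = 200 × 220 = 44000.00, centroid at (100.00, 110.00).
hole: A = −π·62² = -12076.28, centroid at (112.00, 123.00).
ΣA = 31923.72 in², ΣAx_c = 3047456.40 in³, ΣAy_c = 3354617.29 in³.
x_c = 3047456.40/31923.72 = 95.46 in; y_c = 3354617.29/31923.72 = 105.08 in.

x_c = 95.46 in, y_c = 105.08 in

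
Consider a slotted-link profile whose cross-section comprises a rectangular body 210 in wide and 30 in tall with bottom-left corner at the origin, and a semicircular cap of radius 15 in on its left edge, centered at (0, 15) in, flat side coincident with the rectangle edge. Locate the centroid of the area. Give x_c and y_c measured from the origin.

x_c = 99.08 in, y_c = 15.00 in

rectangular body: A = 210 × 30 = 6300.00, centroid at (105.00, 15.00).
semicircular end: A = ½π·15² = 353.43, centroid at (-6.37, 15.00).
ΣA = 6653.43 in²
ΣAx_c = (6300.00)(105.00) + (353.43)(-6.37) = 659250.00 in³
ΣAy_c = (6300.00)(15.00) + (353.43)(15.00) = 99801.44 in³
x_c = 659250.00 / 6653.43 = 99.08 in
y_c = 99801.44 / 6653.43 = 15.00 in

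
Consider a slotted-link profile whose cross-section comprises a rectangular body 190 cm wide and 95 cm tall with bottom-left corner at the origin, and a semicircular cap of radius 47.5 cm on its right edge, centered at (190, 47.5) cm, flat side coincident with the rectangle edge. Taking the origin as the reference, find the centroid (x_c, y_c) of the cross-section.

x_c = 113.90 cm, y_c = 47.50 cm

rectangular body: A = 190 × 95 = 18050.00, centroid at (95.00, 47.50).
semicircular end: A = ½π·47.5² = 3544.11, centroid at (210.16, 47.50).
ΣA = 21594.11 cm²
ΣAx_c = (18050.00)(95.00) + (3544.11)(210.16) = 2459578.67 cm³
ΣAy_c = (18050.00)(47.50) + (3544.11)(47.50) = 1025720.19 cm³
x_c = 2459578.67 / 21594.11 = 113.90 cm
y_c = 1025720.19 / 21594.11 = 47.50 cm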